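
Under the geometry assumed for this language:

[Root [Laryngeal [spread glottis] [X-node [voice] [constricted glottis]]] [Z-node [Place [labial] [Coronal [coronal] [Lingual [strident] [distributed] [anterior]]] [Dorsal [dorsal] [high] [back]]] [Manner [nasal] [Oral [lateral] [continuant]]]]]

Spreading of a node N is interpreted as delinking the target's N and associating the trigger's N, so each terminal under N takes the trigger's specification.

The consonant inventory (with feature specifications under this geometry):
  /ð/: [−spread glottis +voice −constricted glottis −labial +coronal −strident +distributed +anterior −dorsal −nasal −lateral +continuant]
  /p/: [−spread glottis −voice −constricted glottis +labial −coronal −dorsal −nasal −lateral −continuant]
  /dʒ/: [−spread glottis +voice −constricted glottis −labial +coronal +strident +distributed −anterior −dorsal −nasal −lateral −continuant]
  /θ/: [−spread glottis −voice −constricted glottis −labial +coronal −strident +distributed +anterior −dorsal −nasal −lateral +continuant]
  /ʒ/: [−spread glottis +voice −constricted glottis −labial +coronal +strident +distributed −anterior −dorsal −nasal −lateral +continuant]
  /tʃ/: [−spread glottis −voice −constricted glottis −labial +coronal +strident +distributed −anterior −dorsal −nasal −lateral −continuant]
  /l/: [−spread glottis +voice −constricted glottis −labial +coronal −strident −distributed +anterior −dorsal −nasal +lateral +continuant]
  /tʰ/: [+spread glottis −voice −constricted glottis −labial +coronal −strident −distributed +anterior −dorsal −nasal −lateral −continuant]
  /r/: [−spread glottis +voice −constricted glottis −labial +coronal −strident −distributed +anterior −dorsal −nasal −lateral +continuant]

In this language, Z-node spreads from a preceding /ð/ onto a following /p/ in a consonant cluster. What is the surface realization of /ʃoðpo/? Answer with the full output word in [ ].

Terminals under Z-node in this geometry: [labial], [coronal], [strident], [distributed], [anterior], [dorsal], [high], [back], [nasal], [lateral], [continuant].
Spreading Z-node from /ð/ onto /p/ replaces those values with /ð/'s: [−labial], [+coronal], [−strident], [+distributed], [+anterior], [−dorsal], [−nasal], [−lateral], [+continuant]. Features outside Z-node ([spread glottis], [voice], [constricted glottis]) stay as in /p/.
Among the inventory, only /θ/ has exactly this specification, giving the surface form [ʃoðθo].

[ʃoðθo]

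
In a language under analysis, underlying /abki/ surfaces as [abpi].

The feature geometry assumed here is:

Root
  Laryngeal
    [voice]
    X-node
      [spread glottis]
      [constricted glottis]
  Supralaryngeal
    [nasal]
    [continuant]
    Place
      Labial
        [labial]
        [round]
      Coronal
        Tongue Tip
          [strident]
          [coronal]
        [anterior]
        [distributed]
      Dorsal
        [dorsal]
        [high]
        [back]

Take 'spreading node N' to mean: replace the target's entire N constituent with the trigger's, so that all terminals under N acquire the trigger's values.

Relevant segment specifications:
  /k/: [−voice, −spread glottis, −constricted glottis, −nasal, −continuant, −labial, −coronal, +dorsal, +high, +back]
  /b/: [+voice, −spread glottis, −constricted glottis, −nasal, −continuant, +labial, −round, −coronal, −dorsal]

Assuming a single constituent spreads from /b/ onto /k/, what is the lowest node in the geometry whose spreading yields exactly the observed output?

/k/ and [p] differ in [labial], [round], [dorsal], [high], [back]; every other specified feature is identical.
These terminals are all dominated by Place, and no proper subconstituent of Place covers them all; Place is their lowest common ancestor.
Spreading Place from /b/ overwrites each of those terminals with /b/'s values, yielding exactly [p].
[voice] stays as in /k/ although /b/ differs there, so no node dominating it spread; among the remaining candidates Place is the lowest that derives the output.

Place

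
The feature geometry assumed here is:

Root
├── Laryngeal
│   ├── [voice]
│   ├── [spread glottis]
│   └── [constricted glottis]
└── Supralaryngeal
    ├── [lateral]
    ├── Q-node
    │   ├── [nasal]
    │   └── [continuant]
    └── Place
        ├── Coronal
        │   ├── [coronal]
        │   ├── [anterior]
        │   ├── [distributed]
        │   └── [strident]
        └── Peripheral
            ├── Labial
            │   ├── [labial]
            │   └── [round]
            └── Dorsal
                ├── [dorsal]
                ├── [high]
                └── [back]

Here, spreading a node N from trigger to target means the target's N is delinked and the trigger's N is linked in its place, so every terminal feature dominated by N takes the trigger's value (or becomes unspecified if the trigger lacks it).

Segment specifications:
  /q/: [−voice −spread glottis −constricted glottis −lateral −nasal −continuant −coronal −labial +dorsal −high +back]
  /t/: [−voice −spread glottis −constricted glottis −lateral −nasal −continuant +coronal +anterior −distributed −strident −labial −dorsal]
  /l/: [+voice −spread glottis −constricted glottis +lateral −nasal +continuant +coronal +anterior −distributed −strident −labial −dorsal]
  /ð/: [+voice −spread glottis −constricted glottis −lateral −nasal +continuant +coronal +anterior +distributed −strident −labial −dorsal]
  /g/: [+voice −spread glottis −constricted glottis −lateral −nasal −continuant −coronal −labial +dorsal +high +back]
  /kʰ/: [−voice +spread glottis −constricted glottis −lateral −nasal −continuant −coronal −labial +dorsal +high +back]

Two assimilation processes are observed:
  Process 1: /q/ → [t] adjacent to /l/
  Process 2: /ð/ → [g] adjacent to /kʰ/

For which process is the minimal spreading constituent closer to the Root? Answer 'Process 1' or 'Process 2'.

Process 1: the features that change are [coronal], [anterior], [distributed], [strident], [dorsal], [high], [back]; the minimal node is Place (depth 2).
In Process 2, [continuant], [coronal], [anterior], [distributed], [strident], [dorsal], [high], [back] change, so the minimal spreading node is Supralaryngeal at depth 1.
Supralaryngeal (depth 1) sits above Place (depth 2), making Process 2 the one with the higher spreading node.

Process 2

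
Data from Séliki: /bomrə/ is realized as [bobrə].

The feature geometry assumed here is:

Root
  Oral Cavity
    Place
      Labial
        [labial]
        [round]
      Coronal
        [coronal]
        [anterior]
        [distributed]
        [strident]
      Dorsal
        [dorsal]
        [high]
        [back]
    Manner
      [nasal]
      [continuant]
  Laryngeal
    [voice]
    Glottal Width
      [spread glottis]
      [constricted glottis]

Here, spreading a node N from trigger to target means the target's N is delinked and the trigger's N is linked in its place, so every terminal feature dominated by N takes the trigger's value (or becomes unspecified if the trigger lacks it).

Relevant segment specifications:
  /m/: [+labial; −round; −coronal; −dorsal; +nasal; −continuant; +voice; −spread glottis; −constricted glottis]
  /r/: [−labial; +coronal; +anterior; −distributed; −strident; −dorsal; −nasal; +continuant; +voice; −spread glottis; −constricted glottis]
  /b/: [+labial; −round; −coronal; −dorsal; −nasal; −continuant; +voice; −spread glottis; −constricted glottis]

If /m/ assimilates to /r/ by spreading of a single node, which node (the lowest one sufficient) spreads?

[nasal]

/m/ and [b] differ in [nasal]; every other specified feature is identical.
With a single altered terminal, the smallest constituent that could spread is that terminal — [nasal].
Since [continuant] is preserved even though /r/ disagrees there, no node above [nasal] spread.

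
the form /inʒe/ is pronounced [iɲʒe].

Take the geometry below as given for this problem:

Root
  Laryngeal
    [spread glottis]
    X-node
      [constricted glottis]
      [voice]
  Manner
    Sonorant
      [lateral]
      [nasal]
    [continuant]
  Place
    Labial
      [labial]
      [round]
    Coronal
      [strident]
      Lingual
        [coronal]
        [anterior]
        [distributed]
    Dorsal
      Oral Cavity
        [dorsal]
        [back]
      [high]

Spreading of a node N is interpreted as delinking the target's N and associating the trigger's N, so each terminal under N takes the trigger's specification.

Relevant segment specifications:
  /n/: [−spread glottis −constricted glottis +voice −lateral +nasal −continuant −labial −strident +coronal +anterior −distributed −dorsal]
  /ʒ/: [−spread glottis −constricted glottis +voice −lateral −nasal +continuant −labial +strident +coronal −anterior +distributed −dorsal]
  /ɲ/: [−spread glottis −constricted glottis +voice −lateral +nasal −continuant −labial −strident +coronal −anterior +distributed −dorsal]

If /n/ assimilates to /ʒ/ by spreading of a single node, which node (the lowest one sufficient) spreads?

Lingual

/n/ and [ɲ] differ in [anterior], [distributed]; every other specified feature is identical.
These terminals are all dominated by Lingual, and no proper subconstituent of Lingual covers them all; Lingual is their lowest common ancestor.
If Lingual spreads, every terminal under it takes /ʒ/'s value, producing [ɲ] as observed.
Since [strident] is preserved even though /ʒ/ disagrees there, no node above Lingual spread.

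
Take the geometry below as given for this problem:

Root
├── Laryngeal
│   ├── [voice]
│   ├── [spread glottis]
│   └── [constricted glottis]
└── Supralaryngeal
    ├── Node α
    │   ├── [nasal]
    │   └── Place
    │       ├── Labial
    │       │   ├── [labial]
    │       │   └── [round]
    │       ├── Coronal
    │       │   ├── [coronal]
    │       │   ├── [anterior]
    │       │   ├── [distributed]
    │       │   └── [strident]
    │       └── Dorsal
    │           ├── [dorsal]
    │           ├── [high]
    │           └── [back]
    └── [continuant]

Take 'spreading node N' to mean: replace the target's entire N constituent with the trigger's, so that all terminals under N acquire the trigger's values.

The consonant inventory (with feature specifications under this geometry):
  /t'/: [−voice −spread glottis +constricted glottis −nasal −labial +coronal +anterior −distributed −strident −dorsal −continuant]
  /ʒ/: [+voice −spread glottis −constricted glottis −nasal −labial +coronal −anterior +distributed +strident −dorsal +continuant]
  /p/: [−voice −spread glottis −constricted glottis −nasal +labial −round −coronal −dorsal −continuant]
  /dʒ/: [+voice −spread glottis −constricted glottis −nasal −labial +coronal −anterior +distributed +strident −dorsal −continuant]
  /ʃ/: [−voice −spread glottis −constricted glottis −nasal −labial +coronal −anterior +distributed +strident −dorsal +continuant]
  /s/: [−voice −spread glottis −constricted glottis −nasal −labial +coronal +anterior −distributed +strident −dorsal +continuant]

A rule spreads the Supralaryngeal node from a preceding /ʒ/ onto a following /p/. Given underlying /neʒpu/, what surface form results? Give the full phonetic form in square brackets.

[neʒʃu]

Terminals under Supralaryngeal in this geometry: [nasal], [labial], [round], [coronal], [anterior], [distributed], [strident], [dorsal], [high], [back], [continuant].
Spreading Supralaryngeal from /ʒ/ onto /p/ replaces those values with /ʒ/'s: [−nasal], [−labial], [+coronal], [−anterior], [+distributed], [+strident], [−dorsal], [+continuant]. Features outside Supralaryngeal ([voice], [spread glottis], [constricted glottis]) stay as in /p/.
This feature bundle is that of [ʃ], so /neʒpu/ surfaces as [neʒʃu].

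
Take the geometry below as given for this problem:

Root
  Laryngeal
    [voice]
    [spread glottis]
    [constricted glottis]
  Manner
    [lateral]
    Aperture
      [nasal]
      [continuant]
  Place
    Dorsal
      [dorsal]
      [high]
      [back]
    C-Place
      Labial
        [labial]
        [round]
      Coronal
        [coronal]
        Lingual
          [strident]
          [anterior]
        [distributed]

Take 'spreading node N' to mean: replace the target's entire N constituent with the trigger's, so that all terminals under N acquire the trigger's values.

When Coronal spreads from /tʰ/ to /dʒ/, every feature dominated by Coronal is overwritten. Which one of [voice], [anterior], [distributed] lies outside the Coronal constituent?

The terminals dominated by Coronal are [coronal], [strident], [anterior], [distributed].
Of the listed options, [anterior], [distributed] are among these and would be overwritten by spreading Coronal.
[voice] is not within the Coronal subtree (it hangs from Laryngeal), so /dʒ/'s [voice] value survives.

[voice]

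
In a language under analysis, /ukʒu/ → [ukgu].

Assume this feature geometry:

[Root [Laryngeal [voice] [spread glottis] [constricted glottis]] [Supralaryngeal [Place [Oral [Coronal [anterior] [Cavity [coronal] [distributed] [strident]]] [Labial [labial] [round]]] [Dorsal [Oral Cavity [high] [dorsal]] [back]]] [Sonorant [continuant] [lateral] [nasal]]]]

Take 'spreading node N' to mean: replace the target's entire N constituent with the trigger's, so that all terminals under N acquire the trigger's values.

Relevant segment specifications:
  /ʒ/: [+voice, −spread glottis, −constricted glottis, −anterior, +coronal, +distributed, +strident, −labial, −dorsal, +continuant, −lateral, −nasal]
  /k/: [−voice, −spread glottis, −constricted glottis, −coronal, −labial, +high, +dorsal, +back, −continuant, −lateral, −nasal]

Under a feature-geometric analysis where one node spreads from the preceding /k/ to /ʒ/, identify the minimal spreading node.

Comparing /ʒ/ with its surface form [g], the features that change are [continuant], [coronal], [anterior], [distributed], [strident], [dorsal], [high], [back].
Tracing each changed feature up the tree, the paths first meet at Supralaryngeal; any lower node misses at least one of them.
Delinking /ʒ/'s Supralaryngeal and associating /k/'s Supralaryngeal gives precisely the feature bundle of [g].
[voice] — on which /k/ differs from /ʒ/ — is unchanged, so Root cannot have spread; the constituent is no larger than Supralaryngeal.

Supralaryngeal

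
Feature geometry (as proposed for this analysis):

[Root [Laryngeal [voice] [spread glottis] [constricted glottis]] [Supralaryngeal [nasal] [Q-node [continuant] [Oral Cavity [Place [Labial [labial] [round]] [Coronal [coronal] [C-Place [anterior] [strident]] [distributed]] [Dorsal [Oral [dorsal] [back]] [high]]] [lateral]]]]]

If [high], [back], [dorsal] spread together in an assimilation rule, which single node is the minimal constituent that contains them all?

Dorsal

[high]: Root / Supralaryngeal / Q-node / Oral Cavity / Place / Dorsal / [high].
[back]: Root / Supralaryngeal / Q-node / Oral Cavity / Place / Dorsal / Oral / [back].
[dorsal]: Root / Supralaryngeal / Q-node / Oral Cavity / Place / Dorsal / Oral / [dorsal].
These paths first converge at Dorsal; no daughter of Dorsal dominates all 3 features, so Dorsal is the minimal constituent.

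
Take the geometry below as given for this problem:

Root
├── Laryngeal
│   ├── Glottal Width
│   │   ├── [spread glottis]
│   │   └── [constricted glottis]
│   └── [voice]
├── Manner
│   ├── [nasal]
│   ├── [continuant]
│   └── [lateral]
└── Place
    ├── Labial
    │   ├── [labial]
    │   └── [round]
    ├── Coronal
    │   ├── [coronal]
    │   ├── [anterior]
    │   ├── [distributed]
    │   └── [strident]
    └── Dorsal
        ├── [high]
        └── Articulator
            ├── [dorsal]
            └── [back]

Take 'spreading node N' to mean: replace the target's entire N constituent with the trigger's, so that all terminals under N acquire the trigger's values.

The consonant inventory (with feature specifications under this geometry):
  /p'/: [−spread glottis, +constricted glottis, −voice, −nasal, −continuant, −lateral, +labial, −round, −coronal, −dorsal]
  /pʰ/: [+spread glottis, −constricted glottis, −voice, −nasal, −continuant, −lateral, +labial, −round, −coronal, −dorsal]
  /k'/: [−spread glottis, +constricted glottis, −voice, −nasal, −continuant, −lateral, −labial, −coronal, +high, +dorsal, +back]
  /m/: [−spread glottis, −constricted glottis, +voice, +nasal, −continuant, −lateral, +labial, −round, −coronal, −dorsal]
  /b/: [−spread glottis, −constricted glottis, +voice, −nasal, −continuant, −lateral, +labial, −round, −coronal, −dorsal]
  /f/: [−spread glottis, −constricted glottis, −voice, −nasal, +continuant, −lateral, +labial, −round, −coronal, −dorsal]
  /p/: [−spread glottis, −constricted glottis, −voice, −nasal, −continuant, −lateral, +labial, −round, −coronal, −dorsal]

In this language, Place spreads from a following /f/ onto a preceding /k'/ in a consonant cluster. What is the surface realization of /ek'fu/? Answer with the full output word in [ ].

[ep'fu]

The Place node dominates the terminals [labial], [round], [coronal], [anterior], [distributed], [strident], [high], [dorsal], [back].
Spreading Place from /f/ onto /k'/ replaces those values with /f/'s: [+labial], [−round], [−coronal], [−dorsal]. Features outside Place ([spread glottis], [constricted glottis], [voice], …) stay as in /k'/.
This feature bundle is that of [p'], so /ek'fu/ surfaces as [ep'fu].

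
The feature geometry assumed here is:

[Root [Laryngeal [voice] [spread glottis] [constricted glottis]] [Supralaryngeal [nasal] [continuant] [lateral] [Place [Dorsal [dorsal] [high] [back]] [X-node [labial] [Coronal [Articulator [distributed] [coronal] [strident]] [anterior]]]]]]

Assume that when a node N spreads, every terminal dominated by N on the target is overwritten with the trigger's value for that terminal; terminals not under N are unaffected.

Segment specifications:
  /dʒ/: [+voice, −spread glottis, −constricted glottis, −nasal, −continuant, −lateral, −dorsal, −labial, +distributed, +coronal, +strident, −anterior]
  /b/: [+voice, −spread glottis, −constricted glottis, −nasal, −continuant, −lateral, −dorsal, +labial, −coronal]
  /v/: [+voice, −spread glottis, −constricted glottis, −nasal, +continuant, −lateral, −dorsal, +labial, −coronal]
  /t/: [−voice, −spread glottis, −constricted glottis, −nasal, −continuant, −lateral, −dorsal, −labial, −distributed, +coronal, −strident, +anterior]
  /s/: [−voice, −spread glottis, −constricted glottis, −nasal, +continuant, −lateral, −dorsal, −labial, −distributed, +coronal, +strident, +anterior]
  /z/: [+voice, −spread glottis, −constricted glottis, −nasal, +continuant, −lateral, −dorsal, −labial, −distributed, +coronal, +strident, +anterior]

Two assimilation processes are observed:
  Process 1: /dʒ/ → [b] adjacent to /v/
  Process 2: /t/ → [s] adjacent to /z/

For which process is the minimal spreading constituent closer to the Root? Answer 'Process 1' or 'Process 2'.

Process 1: the features that change are [labial], [coronal], [anterior], [distributed], [strident]; the minimal node is X-node (depth 3).
Process 2 alters [continuant], [strident]; the lowest common ancestor is Supralaryngeal (depth 1 from Root).
Supralaryngeal is closer to Root than X-node, so Process 2 spreads the higher node.

Process 2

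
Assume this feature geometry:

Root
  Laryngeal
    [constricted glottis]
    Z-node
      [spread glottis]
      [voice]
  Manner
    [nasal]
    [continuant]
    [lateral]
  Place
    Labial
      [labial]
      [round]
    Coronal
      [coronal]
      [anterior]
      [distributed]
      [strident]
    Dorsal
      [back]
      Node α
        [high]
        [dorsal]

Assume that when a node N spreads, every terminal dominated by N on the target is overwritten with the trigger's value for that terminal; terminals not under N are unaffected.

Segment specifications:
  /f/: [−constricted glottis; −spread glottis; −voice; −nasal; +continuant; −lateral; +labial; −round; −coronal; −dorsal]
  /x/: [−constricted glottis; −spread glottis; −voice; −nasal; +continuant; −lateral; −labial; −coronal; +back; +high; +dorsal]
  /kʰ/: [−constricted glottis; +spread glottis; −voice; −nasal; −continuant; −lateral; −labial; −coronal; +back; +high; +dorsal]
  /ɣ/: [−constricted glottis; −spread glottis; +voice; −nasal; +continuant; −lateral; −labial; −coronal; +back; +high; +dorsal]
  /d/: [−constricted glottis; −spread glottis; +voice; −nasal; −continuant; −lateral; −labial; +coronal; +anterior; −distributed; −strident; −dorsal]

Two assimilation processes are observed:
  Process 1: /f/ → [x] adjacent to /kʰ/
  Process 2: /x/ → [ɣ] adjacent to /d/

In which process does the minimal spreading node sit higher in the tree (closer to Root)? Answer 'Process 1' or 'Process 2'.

Process 1: the features that change are [labial], [round], [dorsal], [high], [back]; the minimal node is Place (depth 1).
In Process 2, [voice] changes, so the minimal spreading node is [voice] at depth 3.
Depth 1 < depth 3; Process 1 involves the structurally higher constituent Place.

Process 1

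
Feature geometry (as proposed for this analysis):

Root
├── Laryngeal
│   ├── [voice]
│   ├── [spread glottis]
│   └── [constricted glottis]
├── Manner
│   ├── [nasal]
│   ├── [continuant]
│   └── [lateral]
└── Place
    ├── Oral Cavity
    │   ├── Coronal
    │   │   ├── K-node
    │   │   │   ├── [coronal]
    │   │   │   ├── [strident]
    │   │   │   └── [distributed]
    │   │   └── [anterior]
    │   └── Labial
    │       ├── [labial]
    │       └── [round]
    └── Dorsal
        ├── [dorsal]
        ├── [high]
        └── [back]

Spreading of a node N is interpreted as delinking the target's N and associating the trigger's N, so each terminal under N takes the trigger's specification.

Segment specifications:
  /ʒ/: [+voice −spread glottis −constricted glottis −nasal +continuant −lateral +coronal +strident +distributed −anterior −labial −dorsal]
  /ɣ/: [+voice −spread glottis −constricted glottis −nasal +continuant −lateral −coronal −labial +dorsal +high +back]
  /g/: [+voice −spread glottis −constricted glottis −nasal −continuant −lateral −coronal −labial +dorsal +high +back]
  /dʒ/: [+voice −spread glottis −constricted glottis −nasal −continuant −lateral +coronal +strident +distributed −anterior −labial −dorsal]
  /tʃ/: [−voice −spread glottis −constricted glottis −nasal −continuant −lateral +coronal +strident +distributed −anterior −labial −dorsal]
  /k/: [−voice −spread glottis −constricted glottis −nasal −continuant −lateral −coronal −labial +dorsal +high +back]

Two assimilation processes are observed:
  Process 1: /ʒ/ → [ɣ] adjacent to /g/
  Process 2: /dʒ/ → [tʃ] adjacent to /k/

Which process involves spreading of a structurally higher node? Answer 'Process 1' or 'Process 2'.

Process 1 alters [coronal], [anterior], [distributed], [strident], [dorsal], [high], [back]; the lowest common ancestor is Place (depth 1 from Root).
Process 2 alters [voice]; the lowest dominating node is [voice] (depth 2 from Root).
Place is closer to Root than [voice], so Process 1 spreads the higher node.

Process 1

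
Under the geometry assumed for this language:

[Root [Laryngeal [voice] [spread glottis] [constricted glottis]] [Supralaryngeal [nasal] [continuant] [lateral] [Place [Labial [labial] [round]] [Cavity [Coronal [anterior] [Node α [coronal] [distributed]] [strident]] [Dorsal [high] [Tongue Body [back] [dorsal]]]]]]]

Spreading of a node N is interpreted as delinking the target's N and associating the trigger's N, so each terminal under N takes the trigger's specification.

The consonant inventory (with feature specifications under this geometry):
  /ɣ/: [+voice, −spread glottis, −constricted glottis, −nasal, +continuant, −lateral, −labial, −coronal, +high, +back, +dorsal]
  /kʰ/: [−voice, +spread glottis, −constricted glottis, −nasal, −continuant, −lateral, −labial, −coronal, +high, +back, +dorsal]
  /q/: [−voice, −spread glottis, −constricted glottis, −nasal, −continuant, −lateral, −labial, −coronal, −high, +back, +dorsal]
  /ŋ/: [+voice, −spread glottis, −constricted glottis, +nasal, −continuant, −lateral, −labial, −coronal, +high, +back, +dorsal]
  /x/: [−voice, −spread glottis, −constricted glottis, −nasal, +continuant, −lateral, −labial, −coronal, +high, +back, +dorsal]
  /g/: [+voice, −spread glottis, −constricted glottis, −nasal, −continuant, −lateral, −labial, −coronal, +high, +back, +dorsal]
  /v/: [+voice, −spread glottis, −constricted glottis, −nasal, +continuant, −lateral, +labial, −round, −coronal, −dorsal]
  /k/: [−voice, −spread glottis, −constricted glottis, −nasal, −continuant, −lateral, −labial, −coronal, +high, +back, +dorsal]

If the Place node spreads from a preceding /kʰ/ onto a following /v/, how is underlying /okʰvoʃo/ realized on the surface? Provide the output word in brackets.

Place immediately or transitively dominates [labial], [round], [anterior], [coronal], [distributed], [strident], [high], [back], [dorsal].
The target acquires /kʰ/'s values for everything under Place — [−labial], [−coronal], [+high], [+back], [+dorsal] — while keeping its own [voice], [spread glottis], [constricted glottis], ….
This feature bundle is that of [ɣ], so /okʰvoʃo/ surfaces as [okʰɣoʃo].

[okʰɣoʃo]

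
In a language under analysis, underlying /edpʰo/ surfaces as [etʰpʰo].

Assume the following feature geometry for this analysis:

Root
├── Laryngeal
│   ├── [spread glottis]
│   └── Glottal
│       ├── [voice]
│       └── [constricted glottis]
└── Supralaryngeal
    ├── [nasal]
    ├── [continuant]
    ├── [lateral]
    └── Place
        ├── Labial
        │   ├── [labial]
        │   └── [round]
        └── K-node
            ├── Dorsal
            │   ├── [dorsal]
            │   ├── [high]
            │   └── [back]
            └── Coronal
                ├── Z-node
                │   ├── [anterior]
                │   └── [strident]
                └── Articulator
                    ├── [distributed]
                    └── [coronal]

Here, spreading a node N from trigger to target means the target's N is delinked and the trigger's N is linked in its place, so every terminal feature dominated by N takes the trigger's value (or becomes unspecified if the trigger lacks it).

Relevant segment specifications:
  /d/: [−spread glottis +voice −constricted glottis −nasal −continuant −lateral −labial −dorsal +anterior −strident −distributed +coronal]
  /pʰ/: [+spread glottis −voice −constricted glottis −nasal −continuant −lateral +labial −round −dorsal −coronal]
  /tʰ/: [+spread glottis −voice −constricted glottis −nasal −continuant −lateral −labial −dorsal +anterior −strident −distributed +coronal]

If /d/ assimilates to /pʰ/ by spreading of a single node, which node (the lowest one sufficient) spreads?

Laryngeal

Feature comparison: [voice], [spread glottis] differ between /d/ and [tʰ]; the remaining terminals match.
These terminals are all dominated by Laryngeal, and no proper subconstituent of Laryngeal covers them all; Laryngeal is their lowest common ancestor.
Delinking /d/'s Laryngeal and associating /pʰ/'s Laryngeal gives precisely the feature bundle of [tʰ].
[coronal], [labial] — on which /pʰ/ differs from /d/ — are unchanged, so Root cannot have spread; the constituent is no larger than Laryngeal.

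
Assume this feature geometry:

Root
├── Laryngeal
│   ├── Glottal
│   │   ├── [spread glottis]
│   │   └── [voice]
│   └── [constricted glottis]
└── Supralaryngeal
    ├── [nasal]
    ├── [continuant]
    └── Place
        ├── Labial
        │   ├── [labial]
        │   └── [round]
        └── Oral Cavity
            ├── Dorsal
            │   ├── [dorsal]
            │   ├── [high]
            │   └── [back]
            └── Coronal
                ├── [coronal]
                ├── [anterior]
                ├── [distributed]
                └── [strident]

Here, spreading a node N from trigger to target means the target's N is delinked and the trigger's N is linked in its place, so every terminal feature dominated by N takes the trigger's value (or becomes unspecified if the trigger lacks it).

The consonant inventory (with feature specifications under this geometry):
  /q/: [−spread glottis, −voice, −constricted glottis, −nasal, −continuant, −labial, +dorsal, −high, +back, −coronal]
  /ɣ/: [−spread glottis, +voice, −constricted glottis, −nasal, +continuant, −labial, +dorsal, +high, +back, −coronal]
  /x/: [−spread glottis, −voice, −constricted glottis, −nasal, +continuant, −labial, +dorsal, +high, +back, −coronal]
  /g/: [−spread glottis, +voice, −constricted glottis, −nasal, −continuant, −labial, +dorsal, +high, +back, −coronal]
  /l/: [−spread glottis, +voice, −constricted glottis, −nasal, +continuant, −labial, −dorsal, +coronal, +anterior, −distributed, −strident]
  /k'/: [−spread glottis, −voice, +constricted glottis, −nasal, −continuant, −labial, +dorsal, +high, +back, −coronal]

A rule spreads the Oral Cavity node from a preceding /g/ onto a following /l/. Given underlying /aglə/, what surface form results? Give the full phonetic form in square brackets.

Oral Cavity immediately or transitively dominates [dorsal], [high], [back], [coronal], [anterior], [distributed], [strident].
After delinking /l/'s Oral Cavity and linking /g/'s, the affected terminals become [+dorsal], [+high], [+back], [−coronal]; [spread glottis], [voice], [constricted glottis], … (outside Oral Cavity) are retained from /l/.
Among the inventory, only /ɣ/ has exactly this specification, giving the surface form [agɣə].

[agɣə]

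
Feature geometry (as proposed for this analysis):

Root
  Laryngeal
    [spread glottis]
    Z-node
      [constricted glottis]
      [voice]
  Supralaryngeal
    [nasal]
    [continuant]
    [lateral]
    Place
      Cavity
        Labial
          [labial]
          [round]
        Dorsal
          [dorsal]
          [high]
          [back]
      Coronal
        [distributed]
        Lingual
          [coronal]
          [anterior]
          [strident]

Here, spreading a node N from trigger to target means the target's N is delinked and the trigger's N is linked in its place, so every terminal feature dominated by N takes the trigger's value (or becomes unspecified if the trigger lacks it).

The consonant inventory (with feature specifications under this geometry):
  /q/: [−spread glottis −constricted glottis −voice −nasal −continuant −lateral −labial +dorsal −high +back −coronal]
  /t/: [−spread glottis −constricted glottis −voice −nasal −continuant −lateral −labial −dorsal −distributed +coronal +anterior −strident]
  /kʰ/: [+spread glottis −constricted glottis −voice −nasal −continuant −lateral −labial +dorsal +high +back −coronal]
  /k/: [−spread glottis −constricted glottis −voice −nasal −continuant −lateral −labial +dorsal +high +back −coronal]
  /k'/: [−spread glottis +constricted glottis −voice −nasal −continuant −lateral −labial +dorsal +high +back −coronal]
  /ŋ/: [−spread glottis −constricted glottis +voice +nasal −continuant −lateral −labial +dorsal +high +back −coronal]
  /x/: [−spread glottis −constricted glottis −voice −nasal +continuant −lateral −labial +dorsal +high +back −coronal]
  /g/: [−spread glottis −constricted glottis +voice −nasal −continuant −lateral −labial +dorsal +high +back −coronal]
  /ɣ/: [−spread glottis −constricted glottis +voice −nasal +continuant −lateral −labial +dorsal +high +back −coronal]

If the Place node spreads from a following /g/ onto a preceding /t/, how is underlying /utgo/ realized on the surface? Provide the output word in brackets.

[ukgo]

The Place node dominates the terminals [labial], [round], [dorsal], [high], [back], [distributed], [coronal], [anterior], [strident].
Spreading Place from /g/ onto /t/ replaces those values with /g/'s: [−labial], [+dorsal], [+high], [+back], [−coronal]. Features outside Place ([spread glottis], [constricted glottis], [voice], …) stay as in /t/.
This feature bundle is that of [k], so /utgo/ surfaces as [ukgo].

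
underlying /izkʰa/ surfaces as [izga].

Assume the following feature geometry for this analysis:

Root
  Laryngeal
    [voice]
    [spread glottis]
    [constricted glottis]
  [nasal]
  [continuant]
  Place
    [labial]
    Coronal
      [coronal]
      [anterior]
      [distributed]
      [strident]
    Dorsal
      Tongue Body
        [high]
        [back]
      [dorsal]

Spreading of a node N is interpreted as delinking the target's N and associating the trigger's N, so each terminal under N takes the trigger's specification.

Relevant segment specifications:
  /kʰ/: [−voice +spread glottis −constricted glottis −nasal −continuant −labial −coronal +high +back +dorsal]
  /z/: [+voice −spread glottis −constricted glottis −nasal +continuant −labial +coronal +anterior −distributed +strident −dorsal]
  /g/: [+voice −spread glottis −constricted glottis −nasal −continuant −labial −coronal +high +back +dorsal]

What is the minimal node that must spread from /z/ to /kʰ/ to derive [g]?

The alternation /kʰ/ → [g] changes [voice], [spread glottis] and nothing else.
These terminals are all dominated by Laryngeal, and no proper subconstituent of Laryngeal covers them all; Laryngeal is their lowest common ancestor.
If Laryngeal spreads, every terminal under it takes /z/'s value, producing [g] as observed.
Since [coronal], [dorsal] are preserved even though /z/ disagrees there, no node above Laryngeal spread.

Laryngeal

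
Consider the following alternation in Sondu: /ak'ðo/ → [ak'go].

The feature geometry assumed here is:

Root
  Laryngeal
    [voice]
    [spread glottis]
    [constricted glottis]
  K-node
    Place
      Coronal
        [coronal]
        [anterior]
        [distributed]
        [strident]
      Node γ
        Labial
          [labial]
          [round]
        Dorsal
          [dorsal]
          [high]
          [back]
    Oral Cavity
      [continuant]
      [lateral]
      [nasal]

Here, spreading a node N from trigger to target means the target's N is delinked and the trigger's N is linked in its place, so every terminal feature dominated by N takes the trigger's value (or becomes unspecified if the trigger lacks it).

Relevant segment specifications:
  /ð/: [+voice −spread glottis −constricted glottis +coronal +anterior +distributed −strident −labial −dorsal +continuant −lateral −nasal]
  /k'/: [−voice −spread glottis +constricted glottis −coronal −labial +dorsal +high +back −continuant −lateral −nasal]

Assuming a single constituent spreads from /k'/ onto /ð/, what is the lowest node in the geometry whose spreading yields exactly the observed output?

K-node

/ð/ and [g] differ in [continuant], [coronal], [anterior], [distributed], [strident], [dorsal], [high], [back]; every other specified feature is identical.
In this geometry the lowest node dominating all of them is K-node: every daughter of K-node dominates only a proper subset, so no lower node suffices.
Spreading K-node from /k'/ overwrites each of those terminals with /k'/'s values, yielding exactly [g].
[voice], [constricted glottis] — on which /k'/ differs from /ð/ — are unchanged, so Root cannot have spread; the constituent is no larger than K-node.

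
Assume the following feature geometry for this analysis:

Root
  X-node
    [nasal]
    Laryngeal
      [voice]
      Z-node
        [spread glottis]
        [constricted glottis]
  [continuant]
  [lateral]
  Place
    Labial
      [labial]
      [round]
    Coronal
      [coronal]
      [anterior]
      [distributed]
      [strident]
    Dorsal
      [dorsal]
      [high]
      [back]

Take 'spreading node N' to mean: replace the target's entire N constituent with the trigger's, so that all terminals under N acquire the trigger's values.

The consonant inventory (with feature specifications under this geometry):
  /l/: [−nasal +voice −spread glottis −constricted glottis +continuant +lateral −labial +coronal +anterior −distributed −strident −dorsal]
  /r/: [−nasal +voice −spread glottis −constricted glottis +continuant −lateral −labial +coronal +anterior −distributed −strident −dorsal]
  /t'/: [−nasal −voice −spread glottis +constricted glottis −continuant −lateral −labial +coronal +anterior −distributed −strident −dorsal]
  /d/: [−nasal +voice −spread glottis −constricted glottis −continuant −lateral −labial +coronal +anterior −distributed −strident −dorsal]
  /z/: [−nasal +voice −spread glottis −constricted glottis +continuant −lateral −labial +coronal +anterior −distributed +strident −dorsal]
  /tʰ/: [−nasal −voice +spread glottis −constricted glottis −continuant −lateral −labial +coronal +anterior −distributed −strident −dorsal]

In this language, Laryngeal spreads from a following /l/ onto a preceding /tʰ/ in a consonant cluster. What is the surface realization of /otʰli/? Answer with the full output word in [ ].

Laryngeal immediately or transitively dominates [voice], [spread glottis], [constricted glottis].
Spreading Laryngeal from /l/ onto /tʰ/ replaces those values with /l/'s: [+voice], [−spread glottis], [−constricted glottis]. Features outside Laryngeal ([nasal], [continuant], [lateral], …) stay as in /tʰ/.
The resulting bundle matches /d/ in the inventory; substituting it for /tʰ/ gives [odli].

[odli]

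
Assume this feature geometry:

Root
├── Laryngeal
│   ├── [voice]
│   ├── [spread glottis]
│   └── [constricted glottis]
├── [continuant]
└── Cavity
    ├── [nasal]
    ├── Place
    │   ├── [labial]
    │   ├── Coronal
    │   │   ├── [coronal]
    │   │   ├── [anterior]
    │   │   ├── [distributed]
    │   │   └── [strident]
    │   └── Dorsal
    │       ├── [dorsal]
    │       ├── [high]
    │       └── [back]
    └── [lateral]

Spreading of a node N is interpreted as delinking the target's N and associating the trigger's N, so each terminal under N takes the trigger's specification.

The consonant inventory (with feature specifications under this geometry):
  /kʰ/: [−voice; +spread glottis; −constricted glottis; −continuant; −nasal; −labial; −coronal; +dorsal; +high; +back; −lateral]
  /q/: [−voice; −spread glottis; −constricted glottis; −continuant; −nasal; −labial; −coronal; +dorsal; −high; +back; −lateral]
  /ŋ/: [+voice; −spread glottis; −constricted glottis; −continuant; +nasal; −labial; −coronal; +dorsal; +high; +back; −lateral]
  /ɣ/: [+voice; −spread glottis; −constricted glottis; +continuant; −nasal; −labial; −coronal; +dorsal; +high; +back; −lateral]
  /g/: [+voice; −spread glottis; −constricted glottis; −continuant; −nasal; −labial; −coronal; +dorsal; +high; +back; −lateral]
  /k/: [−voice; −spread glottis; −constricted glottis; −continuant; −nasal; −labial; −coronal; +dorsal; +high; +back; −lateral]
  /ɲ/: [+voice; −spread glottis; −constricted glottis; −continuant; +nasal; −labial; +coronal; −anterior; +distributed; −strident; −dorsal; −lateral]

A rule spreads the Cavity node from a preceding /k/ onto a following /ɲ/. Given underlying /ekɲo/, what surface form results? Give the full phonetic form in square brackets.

[ekgo]

Terminals under Cavity in this geometry: [nasal], [labial], [coronal], [anterior], [distributed], [strident], [dorsal], [high], [back], [lateral].
The target acquires /k/'s values for everything under Cavity — [−nasal], [−labial], [−coronal], [+dorsal], [+high], [+back], [−lateral] — while keeping its own [voice], [spread glottis], [constricted glottis], ….
The resulting bundle matches /g/ in the inventory; substituting it for /ɲ/ gives [ekgo].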